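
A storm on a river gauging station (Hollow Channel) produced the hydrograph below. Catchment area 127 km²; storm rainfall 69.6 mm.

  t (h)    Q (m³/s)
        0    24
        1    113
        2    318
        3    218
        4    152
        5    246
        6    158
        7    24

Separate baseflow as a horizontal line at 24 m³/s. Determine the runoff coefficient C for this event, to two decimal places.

C ≈ 0.43

ΣQ_DR = 1061 m³/s; V = ΣQ_DR·Δt = 3.820 × 10^6 m³.
Runoff depth d = V / A = 30.08 mm.
C = d / P = 30.08 / 69.6 = 0.43.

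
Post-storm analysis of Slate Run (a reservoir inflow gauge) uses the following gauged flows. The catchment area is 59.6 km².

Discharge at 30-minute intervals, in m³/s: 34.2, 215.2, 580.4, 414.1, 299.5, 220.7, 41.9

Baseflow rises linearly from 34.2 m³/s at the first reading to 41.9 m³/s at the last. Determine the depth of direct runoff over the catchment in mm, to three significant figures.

d ≈ 46.5 mm

Direct runoff: 0.00, 179.72, 543.63, 376.05, 260.17, 180.08, 0.00 m³/s; ΣQ_DR = 1540 m³/s.
V = ΣQ_DR · Δt = 1540 × 1800 s = 2.771 × 10^6 m³.
Over A = 59.6 km², depth = V / A = 46.5 mm.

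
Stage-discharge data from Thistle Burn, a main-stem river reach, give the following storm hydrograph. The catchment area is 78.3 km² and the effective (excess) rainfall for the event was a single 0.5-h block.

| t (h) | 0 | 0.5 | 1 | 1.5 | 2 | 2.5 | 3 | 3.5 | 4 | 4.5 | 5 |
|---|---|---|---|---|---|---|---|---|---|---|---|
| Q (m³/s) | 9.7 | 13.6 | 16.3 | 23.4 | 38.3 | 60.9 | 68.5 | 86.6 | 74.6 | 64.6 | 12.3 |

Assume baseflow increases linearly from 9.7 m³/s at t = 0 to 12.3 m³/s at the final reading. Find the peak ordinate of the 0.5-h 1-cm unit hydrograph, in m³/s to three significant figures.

Direct runoff: 0.00, 3.64, 6.08, 12.92, 27.56, 49.90, 57.24, 75.08, 62.82, 52.56, 0.00 m³/s; ΣQ_DR = 347.8 m³/s, peak = 75.08 m³/s.
Runoff depth d = ΣQ_DR·Δt / A = 347.8 × 1800 / (78.3 km²) = 7.995 mm.
The 1-cm UH is the DRH scaled by (10 mm)/d, so U_p = 75.08 × 10/7.995 = 93.9 m³/s.

U_p ≈ 93.9 m³/s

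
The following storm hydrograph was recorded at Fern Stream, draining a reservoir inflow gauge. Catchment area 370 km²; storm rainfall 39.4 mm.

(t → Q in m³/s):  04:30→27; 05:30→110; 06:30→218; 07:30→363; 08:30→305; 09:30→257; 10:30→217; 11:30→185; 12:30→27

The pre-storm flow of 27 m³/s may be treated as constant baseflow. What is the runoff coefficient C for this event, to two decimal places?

C ≈ 0.36

ΣQ_DR = 1466 m³/s; V = ΣQ_DR·Δt = 5.278 × 10^6 m³.
Runoff depth d = V / A = 14.26 mm.
C = d / P = 14.26 / 39.4 = 0.36.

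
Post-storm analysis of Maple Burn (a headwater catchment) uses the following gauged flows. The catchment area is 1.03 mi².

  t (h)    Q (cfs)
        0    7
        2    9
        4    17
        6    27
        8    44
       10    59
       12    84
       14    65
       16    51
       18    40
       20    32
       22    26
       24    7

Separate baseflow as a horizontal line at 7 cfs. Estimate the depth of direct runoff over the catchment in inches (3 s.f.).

Direct runoff: 0.0, 2.0, 10.0, 20.0, 37.0, 52.0, 77.0, 58.0, 44.0, 33.0, 25.0, 19.0, 0.0 cfs; ΣQ_DR = 377.0 cfs.
V = ΣQ_DR · Δt = 377.0 × 7200 s = 2.714 × 10^6 ft³.
Over A = 1.03 mi², depth = V / A = 1.13 in.

d ≈ 1.13 in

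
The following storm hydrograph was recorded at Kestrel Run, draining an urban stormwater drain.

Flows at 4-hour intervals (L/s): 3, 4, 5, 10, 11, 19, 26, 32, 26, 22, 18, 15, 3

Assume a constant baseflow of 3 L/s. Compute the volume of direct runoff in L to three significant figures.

Direct-runoff ordinates (Q − Q_b): 0.0, 1.0, 2.0, 7.0, 8.0, 16.0, 23.0, 29.0, 23.0, 19.0, 15.0, 12.0, 0.0 L/s.
ΣQ_DR = 155.0 L/s.
With Δt = 4 h = 14400 s, V = ΣQ_DR · Δt = 155.0 × 14400 = 2.23 × 10^6 L.

V ≈ 2.23 × 10^6 L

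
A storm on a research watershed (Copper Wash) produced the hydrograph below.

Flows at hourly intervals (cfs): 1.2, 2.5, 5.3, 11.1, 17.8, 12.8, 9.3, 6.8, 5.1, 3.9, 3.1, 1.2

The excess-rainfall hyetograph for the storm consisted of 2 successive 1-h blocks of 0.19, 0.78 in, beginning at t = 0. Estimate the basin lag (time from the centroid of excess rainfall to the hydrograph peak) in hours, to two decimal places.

t_L ≈ 2.70 h

Centroid of excess rainfall: t_c = Σ P_i·t̄_i / ΣP_i = 1.3041 h (block centres at 0.5, 1.5 h).
Hydrograph peak occurs at t = 4 h, so basin lag t_L = 4 − 1.3041 = 2.70 h.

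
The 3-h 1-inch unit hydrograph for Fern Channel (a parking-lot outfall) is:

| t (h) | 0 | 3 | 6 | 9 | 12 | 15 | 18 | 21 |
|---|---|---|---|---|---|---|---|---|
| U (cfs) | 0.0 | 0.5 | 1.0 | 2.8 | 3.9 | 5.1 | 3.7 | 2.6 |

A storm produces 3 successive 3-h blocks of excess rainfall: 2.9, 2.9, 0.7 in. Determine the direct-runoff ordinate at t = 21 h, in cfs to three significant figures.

By discrete convolution, Q_j = Σ (P_i / 1 in) · U_{j−i}.
At t = 21 h (j=7): Q = (2.9/1)·2.6 + (2.9/1)·3.7 + (0.7/1)·5.1 = 21.8 cfs.

Q ≈ 21.8 cfs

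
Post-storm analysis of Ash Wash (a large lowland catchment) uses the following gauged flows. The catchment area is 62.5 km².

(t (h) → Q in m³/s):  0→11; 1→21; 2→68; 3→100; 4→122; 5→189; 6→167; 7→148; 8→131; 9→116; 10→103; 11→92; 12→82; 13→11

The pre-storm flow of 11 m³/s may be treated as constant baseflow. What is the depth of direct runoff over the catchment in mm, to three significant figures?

d ≈ 69.5 mm

Direct runoff: 0.0, 10.0, 57.0, 89.0, 111.0, 178.0, 156.0, 137.0, 120.0, 105.0, 92.0, 81.0, 71.0, 0.0 m³/s; ΣQ_DR = 1207 m³/s.
V = ΣQ_DR · Δt = 1207 × 3600 s = 4.345 × 10^6 m³.
Over A = 62.5 km², depth = V / A = 69.5 mm.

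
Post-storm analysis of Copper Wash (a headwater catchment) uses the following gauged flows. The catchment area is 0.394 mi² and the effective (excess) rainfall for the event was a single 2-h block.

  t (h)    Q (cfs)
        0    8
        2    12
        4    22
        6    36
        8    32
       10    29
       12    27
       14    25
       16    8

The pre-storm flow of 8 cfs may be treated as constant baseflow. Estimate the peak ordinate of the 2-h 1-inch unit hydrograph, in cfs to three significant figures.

U_p ≈ 28.0 cfs

Direct runoff: 0.0, 4.0, 14.0, 28.0, 24.0, 21.0, 19.0, 17.0, 0.0 cfs; ΣQ_DR = 127.0 cfs, peak = 28.0 cfs.
Runoff depth d = ΣQ_DR·Δt / A = 127.0 × 7200 / (0.394 mi²) = 0.9990 in.
The 1-inch UH is the DRH scaled by (1 in)/d, so U_p = 28.0 × 1/0.9990 = 28.0 cfs.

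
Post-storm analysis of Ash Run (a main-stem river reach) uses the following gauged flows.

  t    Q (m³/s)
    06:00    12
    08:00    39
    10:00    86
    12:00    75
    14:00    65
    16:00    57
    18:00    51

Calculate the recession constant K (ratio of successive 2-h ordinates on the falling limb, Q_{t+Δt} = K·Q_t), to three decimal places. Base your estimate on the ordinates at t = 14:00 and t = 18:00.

Using the recession-limb readings at t = 14:00 and t = 18:00: Q falls from 65 to 51 m³/s over 2 intervals.
K = (Q₂/Q₁)^(1/2) = (51/65)^(1/2) = 0.886.

K ≈ 0.886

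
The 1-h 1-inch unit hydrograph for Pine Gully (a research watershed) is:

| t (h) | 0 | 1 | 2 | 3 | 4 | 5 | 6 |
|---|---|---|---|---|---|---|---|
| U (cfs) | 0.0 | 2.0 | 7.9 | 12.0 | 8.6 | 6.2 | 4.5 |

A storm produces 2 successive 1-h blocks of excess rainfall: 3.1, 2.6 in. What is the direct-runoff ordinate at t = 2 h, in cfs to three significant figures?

Q ≈ 29.7 cfs

By discrete convolution, Q_j = Σ (P_i / 1 in) · U_{j−i}.
At t = 2 h (j=2): Q = (3.1/1)·7.9 + (2.6/1)·2.0 = 29.7 cfs.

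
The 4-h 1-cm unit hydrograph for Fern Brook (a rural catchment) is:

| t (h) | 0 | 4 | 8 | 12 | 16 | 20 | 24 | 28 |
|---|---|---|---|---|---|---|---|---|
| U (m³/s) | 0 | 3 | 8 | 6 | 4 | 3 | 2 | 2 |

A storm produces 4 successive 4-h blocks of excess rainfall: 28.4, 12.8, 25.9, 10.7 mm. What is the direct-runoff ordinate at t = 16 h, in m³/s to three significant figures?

By discrete convolution, Q_j = Σ (P_i / 10 mm) · U_{j−i}.
At t = 16 h (j=4): Q = (28.4/10)·4 + (12.8/10)·6 + (25.9/10)·8 + (10.7/10)·3 = 43.0 m³/s.

Q ≈ 43.0 m³/s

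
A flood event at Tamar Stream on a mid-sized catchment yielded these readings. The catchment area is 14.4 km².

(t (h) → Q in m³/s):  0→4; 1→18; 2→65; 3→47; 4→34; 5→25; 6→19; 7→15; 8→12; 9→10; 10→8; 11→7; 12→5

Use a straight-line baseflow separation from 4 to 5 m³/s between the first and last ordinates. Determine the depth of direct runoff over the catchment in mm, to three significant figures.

d ≈ 52.6 mm

Direct runoff: 0.00, 13.92, 60.83, 42.75, 29.67, 20.58, 14.50, 10.42, 7.33, 5.25, 3.17, 2.08, 0.00 m³/s; ΣQ_DR = 210.5 m³/s.
V = ΣQ_DR · Δt = 210.5 × 3600 s = 7.578 × 10^5 m³.
Over A = 14.4 km², depth = V / A = 52.6 mm.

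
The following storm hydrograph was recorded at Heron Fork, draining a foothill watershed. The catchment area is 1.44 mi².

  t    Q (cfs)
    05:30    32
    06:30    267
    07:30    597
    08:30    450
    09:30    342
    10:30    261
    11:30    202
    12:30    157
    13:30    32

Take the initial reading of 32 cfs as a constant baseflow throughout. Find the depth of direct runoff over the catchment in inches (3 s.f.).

Direct runoff: 0.0, 235.0, 565.0, 418.0, 310.0, 229.0, 170.0, 125.0, 0.0 cfs; ΣQ_DR = 2052 cfs.
V = ΣQ_DR · Δt = 2052 × 3600 s = 7.387 × 10^6 ft³.
Over A = 1.44 mi², depth = V / A = 2.21 in.

d ≈ 2.21 in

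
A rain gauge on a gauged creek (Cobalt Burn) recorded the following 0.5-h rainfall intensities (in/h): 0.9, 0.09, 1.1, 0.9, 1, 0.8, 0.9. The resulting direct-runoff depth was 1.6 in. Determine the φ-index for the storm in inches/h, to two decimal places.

φ ≈ 0.40 in/h

Only the 6 blocks with intensity above φ contribute runoff: 0.9, 1.1, 0.9, 1, 0.8, 0.9 in/h.
Σ(I−φ)·Δt = d  ⇒  (0.9+1.1+0.9+1+0.8+0.9 − 6φ)·0.5 = 1.6
φ = (5.600 − 1.6/0.5) / 6 = 0.40 in/h.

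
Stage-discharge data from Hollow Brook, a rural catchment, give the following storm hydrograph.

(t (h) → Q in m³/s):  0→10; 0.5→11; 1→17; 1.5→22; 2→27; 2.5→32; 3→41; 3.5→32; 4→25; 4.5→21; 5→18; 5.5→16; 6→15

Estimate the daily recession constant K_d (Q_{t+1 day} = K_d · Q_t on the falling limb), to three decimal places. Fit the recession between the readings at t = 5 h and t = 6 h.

K_d ≈ 0.013

Between t = 5 h and t = 6 h the flow falls from 18 to 15 m³/s over 2×0.5 h = 1 h.
Per-interval ratio K = (15/18)^(1/2) = 0.9129; K_d = K^(24/0.5) = 0.013.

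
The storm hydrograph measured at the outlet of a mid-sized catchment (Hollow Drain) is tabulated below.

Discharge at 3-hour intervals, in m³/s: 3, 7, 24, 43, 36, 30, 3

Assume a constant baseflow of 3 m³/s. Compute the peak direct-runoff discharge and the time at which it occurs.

Q_p = 40.0 m³/s at t = 9 h

Subtracting baseflow gives direct-runoff ordinates: 0.0, 4.0, 21.0, 40.0, 33.0, 27.0, 0.0 m³/s.
The maximum is 40.0 m³/s, occurring at the reading for t = 9 h.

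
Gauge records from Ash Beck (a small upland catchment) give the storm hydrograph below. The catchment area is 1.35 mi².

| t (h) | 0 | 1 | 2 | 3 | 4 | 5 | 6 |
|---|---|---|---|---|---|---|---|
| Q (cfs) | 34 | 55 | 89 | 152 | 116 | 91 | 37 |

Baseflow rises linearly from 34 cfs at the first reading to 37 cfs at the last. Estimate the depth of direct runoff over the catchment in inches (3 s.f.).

d ≈ 0.374 in

Direct runoff: 0.00, 20.50, 54.00, 116.50, 80.00, 54.50, 0.00 cfs; ΣQ_DR = 325.5 cfs.
V = ΣQ_DR · Δt = 325.5 × 3600 s = 1.172 × 10^6 ft³.
Over A = 1.35 mi², depth = V / A = 0.374 in.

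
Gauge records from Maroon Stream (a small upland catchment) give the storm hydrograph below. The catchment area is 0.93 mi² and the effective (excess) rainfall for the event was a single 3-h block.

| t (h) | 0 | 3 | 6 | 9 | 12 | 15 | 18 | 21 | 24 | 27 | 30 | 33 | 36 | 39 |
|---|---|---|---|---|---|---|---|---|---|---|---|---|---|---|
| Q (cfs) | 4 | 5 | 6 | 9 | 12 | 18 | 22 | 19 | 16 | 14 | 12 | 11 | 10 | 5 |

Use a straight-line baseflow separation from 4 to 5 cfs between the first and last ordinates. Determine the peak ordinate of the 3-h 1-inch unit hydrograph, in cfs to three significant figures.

U_p ≈ 35.1 cfs

Direct runoff: 0.00, 0.92, 1.85, 4.77, 7.69, 13.62, 17.54, 14.46, 11.38, 9.31, 7.23, 6.15, 5.08, 0.00 cfs; ΣQ_DR = 100.0 cfs, peak = 17.54 cfs.
Runoff depth d = ΣQ_DR·Δt / A = 100.0 × 10800 / (0.93 mi²) = 0.4999 in.
The 1-inch UH is the DRH scaled by (1 in)/d, so U_p = 17.54 × 1/0.4999 = 35.1 cfs.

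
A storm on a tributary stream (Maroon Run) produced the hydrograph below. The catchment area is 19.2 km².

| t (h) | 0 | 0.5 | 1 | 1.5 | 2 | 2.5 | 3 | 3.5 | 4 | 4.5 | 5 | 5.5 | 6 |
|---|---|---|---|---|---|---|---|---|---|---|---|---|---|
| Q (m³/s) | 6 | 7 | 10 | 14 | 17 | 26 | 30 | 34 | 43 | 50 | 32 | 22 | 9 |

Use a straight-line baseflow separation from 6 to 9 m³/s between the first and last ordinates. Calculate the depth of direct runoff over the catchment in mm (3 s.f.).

Direct runoff: 0.00, 0.75, 3.50, 7.25, 10.00, 18.75, 22.50, 26.25, 35.00, 41.75, 23.50, 13.25, 0.00 m³/s; ΣQ_DR = 202.5 m³/s.
V = ΣQ_DR · Δt = 202.5 × 1800 s = 3.645 × 10^5 m³.
Over A = 19.2 km², depth = V / A = 19.0 mm.

d ≈ 19.0 mm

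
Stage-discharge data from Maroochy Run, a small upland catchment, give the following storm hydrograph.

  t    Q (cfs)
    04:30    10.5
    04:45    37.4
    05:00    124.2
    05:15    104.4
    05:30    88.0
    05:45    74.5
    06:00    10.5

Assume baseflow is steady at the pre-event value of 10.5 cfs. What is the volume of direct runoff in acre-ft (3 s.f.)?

V ≈ 7.77 acre-ft

Direct-runoff ordinates (Q − Q_b): 0.0, 26.9, 113.7, 93.9, 77.5, 64.0, 0.0 cfs.
ΣQ_DR = 376.0 cfs.
With Δt = 0.25 h = 900 s, V = ΣQ_DR · Δt = 376.0 × 900 = 3.38 × 10^5 ft³ = 7.77 acre-ft.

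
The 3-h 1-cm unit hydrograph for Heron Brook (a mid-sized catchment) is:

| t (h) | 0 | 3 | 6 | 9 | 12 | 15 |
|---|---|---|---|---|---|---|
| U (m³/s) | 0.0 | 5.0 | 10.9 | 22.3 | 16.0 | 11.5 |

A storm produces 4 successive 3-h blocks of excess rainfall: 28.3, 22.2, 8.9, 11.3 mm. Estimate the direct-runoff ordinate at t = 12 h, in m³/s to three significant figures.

Q ≈ 110 m³/s

By discrete convolution, Q_j = Σ (P_i / 10 mm) · U_{j−i}.
At t = 12 h (j=4): Q = (28.3/10)·16.0 + (22.2/10)·22.3 + (8.9/10)·10.9 + (11.3/10)·5.0 = 110 m³/s.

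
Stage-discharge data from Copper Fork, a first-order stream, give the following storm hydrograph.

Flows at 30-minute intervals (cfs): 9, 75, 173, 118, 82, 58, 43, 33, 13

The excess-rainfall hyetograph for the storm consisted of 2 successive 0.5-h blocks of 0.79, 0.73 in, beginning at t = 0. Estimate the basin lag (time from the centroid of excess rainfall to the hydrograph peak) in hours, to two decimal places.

t_L ≈ 0.51 h

Centroid of excess rainfall: t_c = Σ P_i·t̄_i / ΣP_i = 0.4901 h (block centres at 0.25, 0.75 h).
Hydrograph peak occurs at t = 1 h, so basin lag t_L = 1 − 0.4901 = 0.51 h.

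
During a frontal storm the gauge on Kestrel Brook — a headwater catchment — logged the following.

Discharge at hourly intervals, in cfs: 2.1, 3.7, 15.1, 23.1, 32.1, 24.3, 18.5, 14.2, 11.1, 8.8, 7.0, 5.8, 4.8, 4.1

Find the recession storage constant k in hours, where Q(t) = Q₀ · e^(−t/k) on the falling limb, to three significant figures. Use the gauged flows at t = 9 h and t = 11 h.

On the falling limb, Q drops from 8.8 to 5.8 cfs between t = 9 h and t = 11 h (Δt = 2 h).
k = −Δt / ln(Q₂/Q₁) = −2 / ln(5.8/8.8) = 4.80 h.

k ≈ 4.80 h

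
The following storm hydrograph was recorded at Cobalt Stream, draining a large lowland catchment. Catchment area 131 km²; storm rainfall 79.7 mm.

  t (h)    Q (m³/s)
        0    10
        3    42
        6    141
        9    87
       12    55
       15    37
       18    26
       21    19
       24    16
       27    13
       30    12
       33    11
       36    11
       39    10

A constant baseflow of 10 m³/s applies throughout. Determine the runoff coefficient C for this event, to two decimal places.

ΣQ_DR = 350.0 m³/s; V = ΣQ_DR·Δt = 3.780 × 10^6 m³.
Runoff depth d = V / A = 28.85 mm.
C = d / P = 28.85 / 79.7 = 0.36.

C ≈ 0.36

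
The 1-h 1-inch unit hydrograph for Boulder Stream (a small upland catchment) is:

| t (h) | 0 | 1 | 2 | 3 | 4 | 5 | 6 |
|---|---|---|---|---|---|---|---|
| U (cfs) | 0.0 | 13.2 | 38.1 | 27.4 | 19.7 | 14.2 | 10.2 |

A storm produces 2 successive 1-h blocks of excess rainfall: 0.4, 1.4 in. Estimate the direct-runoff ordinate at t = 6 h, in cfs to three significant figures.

By discrete convolution, Q_j = Σ (P_i / 1 in) · U_{j−i}.
At t = 6 h (j=6): Q = (0.4/1)·10.2 + (1.4/1)·14.2 = 24.0 cfs.

Q ≈ 24.0 cfs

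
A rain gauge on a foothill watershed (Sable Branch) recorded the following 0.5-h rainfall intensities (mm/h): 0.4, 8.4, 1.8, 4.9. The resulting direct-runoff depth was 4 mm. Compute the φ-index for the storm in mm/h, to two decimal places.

Only the 2 blocks with intensity above φ contribute runoff: 8.4, 4.9 mm/h.
Σ(I−φ)·Δt = d  ⇒  (8.4+4.9 − 2φ)·0.5 = 4
φ = (13.30 − 4/0.5) / 2 = 2.65 mm/h.

φ ≈ 2.65 mm/h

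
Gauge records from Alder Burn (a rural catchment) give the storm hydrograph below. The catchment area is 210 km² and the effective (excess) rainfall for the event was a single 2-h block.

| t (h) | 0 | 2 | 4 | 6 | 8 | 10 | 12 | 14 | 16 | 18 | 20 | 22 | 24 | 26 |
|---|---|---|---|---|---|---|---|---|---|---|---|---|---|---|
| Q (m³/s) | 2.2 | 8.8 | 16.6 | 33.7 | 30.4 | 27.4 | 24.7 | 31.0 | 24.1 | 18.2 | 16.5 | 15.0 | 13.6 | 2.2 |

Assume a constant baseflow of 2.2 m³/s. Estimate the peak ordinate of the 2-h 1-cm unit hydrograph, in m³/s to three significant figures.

U_p ≈ 39.3 m³/s

Direct runoff: 0.0, 6.6, 14.4, 31.5, 28.2, 25.2, 22.5, 28.8, 21.9, 16.0, 14.3, 12.8, 11.4, 0.0 m³/s; ΣQ_DR = 233.6 m³/s, peak = 31.5 m³/s.
Runoff depth d = ΣQ_DR·Δt / A = 233.6 × 7200 / (210 km²) = 8.009 mm.
The 1-cm UH is the DRH scaled by (10 mm)/d, so U_p = 31.5 × 10/8.009 = 39.3 m³/s.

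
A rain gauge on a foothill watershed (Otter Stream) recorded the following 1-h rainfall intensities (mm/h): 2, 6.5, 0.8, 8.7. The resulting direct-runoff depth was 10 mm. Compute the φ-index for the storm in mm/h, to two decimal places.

φ ≈ 2.60 mm/h

Only the 2 blocks with intensity above φ contribute runoff: 6.5, 8.7 mm/h.
Σ(I−φ)·Δt = d  ⇒  (6.5+8.7 − 2φ)·1 = 10
φ = (15.20 − 10/1) / 2 = 2.60 mm/h.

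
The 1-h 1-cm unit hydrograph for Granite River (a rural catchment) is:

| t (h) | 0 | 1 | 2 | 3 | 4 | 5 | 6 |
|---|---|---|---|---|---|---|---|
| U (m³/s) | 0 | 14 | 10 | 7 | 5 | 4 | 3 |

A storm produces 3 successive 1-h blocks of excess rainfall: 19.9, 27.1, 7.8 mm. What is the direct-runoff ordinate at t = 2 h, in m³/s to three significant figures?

By discrete convolution, Q_j = Σ (P_i / 10 mm) · U_{j−i}.
At t = 2 h (j=2): Q = (19.9/10)·10 + (27.1/10)·14 + (7.8/10)·0 = 57.8 m³/s.

Q ≈ 57.8 m³/s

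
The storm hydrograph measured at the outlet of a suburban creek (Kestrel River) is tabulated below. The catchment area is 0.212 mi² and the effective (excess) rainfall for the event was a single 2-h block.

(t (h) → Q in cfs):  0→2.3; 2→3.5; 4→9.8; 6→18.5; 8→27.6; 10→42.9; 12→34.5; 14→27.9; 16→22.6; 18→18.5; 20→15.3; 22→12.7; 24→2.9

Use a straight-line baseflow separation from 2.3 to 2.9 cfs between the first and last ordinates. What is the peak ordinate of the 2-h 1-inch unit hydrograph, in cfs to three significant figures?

U_p ≈ 13.5 cfs

Direct runoff: 0.00, 1.15, 7.40, 16.05, 25.10, 40.35, 31.90, 25.25, 19.90, 15.75, 12.50, 9.85, 0.00 cfs; ΣQ_DR = 205.2 cfs, peak = 40.35 cfs.
Runoff depth d = ΣQ_DR·Δt / A = 205.2 × 7200 / (0.212 mi²) = 3.000 in.
The 1-inch UH is the DRH scaled by (1 in)/d, so U_p = 40.35 × 1/3.000 = 13.5 cfs.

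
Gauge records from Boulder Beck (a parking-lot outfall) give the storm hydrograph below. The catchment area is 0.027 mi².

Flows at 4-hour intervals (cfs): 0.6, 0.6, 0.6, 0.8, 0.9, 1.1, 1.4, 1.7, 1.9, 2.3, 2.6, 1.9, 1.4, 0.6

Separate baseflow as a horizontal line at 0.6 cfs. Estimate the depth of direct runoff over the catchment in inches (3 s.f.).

Direct runoff: 0.0, 0.0, 0.0, 0.2, 0.3, 0.5, 0.8, 1.1, 1.3, 1.7, 2.0, 1.3, 0.8, 0.0 cfs; ΣQ_DR = 10.00 cfs.
V = ΣQ_DR · Δt = 10.00 × 14400 s = 1.440 × 10^5 ft³.
Over A = 0.027 mi², depth = V / A = 2.30 in.

d ≈ 2.30 in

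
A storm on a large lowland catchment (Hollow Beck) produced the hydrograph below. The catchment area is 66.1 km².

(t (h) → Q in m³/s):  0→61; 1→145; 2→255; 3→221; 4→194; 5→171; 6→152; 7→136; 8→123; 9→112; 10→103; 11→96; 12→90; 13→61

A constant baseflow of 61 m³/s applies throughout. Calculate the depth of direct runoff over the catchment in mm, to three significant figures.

Direct runoff: 0.0, 84.0, 194.0, 160.0, 133.0, 110.0, 91.0, 75.0, 62.0, 51.0, 42.0, 35.0, 29.0, 0.0 m³/s; ΣQ_DR = 1066 m³/s.
V = ΣQ_DR · Δt = 1066 × 3600 s = 3.838 × 10^6 m³.
Over A = 66.1 km², depth = V / A = 58.1 mm.

d ≈ 58.1 mm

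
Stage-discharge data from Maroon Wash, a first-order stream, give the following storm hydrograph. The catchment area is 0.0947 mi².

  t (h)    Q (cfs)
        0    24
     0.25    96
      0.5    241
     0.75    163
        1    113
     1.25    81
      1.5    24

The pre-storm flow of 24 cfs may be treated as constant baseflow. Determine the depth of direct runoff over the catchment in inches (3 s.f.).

d ≈ 2.35 in

Direct runoff: 0.0, 72.0, 217.0, 139.0, 89.0, 57.0, 0.0 cfs; ΣQ_DR = 574.0 cfs.
V = ΣQ_DR · Δt = 574.0 × 900 s = 5.166 × 10^5 ft³.
Over A = 0.0947 mi², depth = V / A = 2.35 in.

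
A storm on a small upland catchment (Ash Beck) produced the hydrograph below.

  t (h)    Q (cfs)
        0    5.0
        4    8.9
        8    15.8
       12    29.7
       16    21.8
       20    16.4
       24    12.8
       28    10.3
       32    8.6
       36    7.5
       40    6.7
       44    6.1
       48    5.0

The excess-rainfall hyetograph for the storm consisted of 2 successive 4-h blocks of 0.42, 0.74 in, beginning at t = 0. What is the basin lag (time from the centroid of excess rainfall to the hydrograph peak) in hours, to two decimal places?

Centroid of excess rainfall: t_c = Σ P_i·t̄_i / ΣP_i = 4.5517 h (block centres at 2, 6 h).
Hydrograph peak occurs at t = 12 h, so basin lag t_L = 12 − 4.5517 = 7.45 h.

t_L ≈ 7.45 h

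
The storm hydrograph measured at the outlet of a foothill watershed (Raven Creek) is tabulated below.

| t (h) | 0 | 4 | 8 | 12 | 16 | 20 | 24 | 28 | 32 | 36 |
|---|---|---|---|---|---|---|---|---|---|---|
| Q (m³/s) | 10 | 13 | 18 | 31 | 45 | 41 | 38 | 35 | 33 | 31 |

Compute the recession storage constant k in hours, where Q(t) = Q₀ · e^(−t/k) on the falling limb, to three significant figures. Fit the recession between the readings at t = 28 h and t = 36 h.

k ≈ 65.9 h

On the falling limb, Q drops from 35 to 31 m³/s between t = 28 h and t = 36 h (Δt = 8 h).
k = −Δt / ln(Q₂/Q₁) = −8 / ln(31/35) = 65.9 h.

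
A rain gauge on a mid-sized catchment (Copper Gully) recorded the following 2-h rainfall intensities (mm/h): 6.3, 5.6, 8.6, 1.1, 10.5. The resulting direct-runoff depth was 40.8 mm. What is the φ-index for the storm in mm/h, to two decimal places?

φ ≈ 2.65 mm/h

Only the 4 blocks with intensity above φ contribute runoff: 6.3, 5.6, 8.6, 10.5 mm/h.
Σ(I−φ)·Δt = d  ⇒  (6.3+5.6+8.6+10.5 − 4φ)·2 = 40.8
φ = (31.00 − 40.8/2) / 4 = 2.65 mm/h.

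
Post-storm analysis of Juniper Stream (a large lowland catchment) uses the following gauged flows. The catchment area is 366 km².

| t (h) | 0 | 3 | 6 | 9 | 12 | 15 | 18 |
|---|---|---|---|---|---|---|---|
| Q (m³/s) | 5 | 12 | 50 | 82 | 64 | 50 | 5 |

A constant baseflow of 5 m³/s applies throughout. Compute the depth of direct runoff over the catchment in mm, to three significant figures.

Direct runoff: 0.0, 7.0, 45.0, 77.0, 59.0, 45.0, 0.0 m³/s; ΣQ_DR = 233.0 m³/s.
V = ΣQ_DR · Δt = 233.0 × 10800 s = 2.516 × 10^6 m³.
Over A = 366 km², depth = V / A = 6.88 mm.

d ≈ 6.88 mm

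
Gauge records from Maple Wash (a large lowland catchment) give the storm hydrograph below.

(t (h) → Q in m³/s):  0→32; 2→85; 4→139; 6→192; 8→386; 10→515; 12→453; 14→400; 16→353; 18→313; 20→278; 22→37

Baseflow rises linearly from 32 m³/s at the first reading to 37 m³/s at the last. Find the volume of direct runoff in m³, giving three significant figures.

V ≈ 1.99 × 10^7 m³

Direct-runoff ordinates (Q − Q_b): 0.00, 52.55, 106.09, 158.64, 352.18, 480.73, 418.27, 364.82, 317.36, 276.91, 241.45, 0.00 m³/s.
ΣQ_DR = 2769 m³/s.
With Δt = 2 h = 7200 s, V = ΣQ_DR · Δt = 2769 × 7200 = 1.99 × 10^7 m³.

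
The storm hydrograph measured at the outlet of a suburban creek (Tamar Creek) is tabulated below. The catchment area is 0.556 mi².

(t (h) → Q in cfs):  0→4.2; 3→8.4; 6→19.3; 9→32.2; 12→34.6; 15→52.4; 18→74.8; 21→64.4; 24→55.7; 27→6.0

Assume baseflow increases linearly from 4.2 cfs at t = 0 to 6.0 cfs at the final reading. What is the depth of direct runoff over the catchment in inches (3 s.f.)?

d ≈ 2.52 in

Direct runoff: 0.00, 4.00, 14.70, 27.40, 29.60, 47.20, 69.40, 58.80, 49.90, 0.00 cfs; ΣQ_DR = 301.0 cfs.
V = ΣQ_DR · Δt = 301.0 × 10800 s = 3.251 × 10^6 ft³.
Over A = 0.556 mi², depth = V / A = 2.52 in.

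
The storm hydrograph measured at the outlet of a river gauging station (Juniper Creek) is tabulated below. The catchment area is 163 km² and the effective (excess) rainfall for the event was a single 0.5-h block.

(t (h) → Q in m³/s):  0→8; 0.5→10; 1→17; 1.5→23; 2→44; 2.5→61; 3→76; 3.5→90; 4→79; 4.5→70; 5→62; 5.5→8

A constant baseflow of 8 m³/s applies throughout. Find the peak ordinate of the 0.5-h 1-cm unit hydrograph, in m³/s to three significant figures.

U_p ≈ 164 m³/s

Direct runoff: 0.0, 2.0, 9.0, 15.0, 36.0, 53.0, 68.0, 82.0, 71.0, 62.0, 54.0, 0.0 m³/s; ΣQ_DR = 452.0 m³/s, peak = 82.0 m³/s.
Runoff depth d = ΣQ_DR·Δt / A = 452.0 × 1800 / (163 km²) = 4.991 mm.
The 1-cm UH is the DRH scaled by (10 mm)/d, so U_p = 82.0 × 10/4.991 = 164 m³/s.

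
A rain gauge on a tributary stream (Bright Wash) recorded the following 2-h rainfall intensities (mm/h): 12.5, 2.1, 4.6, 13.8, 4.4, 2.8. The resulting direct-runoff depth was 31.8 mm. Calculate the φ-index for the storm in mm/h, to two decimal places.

Only the 2 blocks with intensity above φ contribute runoff: 12.5, 13.8 mm/h.
Σ(I−φ)·Δt = d  ⇒  (12.5+13.8 − 2φ)·2 = 31.8
φ = (26.30 − 31.8/2) / 2 = 5.20 mm/h.

φ ≈ 5.20 mm/h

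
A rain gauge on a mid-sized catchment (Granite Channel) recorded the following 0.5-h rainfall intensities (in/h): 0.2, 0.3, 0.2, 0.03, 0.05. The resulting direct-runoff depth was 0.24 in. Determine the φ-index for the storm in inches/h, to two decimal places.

Only the 3 blocks with intensity above φ contribute runoff: 0.2, 0.3, 0.2 in/h.
Σ(I−φ)·Δt = d  ⇒  (0.2+0.3+0.2 − 3φ)·0.5 = 0.24
φ = (0.7000 − 0.24/0.5) / 3 = 0.07 in/h.

φ ≈ 0.07 in/h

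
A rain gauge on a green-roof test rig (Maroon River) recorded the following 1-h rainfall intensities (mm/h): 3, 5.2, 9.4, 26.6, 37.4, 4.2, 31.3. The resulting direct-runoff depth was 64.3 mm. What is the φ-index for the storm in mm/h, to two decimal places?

Only the 3 blocks with intensity above φ contribute runoff: 26.6, 37.4, 31.3 mm/h.
Σ(I−φ)·Δt = d  ⇒  (26.6+37.4+31.3 − 3φ)·1 = 64.3
φ = (95.30 − 64.3/1) / 3 = 10.33 mm/h.

φ ≈ 10.33 mm/h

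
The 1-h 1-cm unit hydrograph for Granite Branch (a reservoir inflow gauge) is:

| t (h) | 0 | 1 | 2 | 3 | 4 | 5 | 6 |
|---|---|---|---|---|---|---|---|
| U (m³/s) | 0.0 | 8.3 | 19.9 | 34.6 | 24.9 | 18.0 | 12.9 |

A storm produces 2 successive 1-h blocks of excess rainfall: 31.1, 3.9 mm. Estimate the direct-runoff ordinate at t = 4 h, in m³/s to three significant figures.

By discrete convolution, Q_j = Σ (P_i / 10 mm) · U_{j−i}.
At t = 4 h (j=4): Q = (31.1/10)·24.9 + (3.9/10)·34.6 = 90.9 m³/s.

Q ≈ 90.9 m³/s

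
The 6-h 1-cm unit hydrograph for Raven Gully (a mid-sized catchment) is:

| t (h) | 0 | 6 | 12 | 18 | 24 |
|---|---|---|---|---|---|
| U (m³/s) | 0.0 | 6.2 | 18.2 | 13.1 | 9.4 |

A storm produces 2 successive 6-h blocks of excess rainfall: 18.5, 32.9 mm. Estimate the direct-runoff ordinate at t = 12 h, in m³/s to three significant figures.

Q ≈ 54.1 m³/s

By discrete convolution, Q_j = Σ (P_i / 10 mm) · U_{j−i}.
At t = 12 h (j=2): Q = (18.5/10)·18.2 + (32.9/10)·6.2 = 54.1 m³/s.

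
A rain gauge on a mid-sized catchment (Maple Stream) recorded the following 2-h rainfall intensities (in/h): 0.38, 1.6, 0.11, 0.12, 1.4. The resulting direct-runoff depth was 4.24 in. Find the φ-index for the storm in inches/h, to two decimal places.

φ ≈ 0.44 in/h

Only the 2 blocks with intensity above φ contribute runoff: 1.6, 1.4 in/h.
Σ(I−φ)·Δt = d  ⇒  (1.6+1.4 − 2φ)·2 = 4.24
φ = (3.000 − 4.24/2) / 2 = 0.44 in/h.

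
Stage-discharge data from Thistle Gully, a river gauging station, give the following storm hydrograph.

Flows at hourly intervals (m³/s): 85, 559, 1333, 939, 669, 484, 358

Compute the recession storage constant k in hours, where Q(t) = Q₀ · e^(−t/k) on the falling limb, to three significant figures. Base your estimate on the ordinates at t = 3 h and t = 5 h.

k ≈ 3.02 h

On the falling limb, Q drops from 939 to 484 m³/s between t = 3 h and t = 5 h (Δt = 2 h).
k = −Δt / ln(Q₂/Q₁) = −2 / ln(484/939) = 3.02 h.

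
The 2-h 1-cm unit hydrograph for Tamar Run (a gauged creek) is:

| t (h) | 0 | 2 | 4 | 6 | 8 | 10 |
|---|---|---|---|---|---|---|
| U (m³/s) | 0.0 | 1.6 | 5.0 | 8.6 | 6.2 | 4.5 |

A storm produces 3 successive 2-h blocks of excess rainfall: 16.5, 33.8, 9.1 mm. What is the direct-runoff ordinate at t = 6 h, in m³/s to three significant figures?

By discrete convolution, Q_j = Σ (P_i / 10 mm) · U_{j−i}.
At t = 6 h (j=3): Q = (16.5/10)·8.6 + (33.8/10)·5.0 + (9.1/10)·1.6 = 32.5 m³/s.

Q ≈ 32.5 m³/s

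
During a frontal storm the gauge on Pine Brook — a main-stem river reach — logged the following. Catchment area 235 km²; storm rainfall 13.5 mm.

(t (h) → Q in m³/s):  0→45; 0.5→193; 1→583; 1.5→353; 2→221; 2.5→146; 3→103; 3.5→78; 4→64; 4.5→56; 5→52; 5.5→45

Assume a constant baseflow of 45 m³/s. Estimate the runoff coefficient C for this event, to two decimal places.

C ≈ 0.79

ΣQ_DR = 1399 m³/s; V = ΣQ_DR·Δt = 2.518 × 10^6 m³.
Runoff depth d = V / A = 10.72 mm.
C = d / P = 10.72 / 13.5 = 0.79.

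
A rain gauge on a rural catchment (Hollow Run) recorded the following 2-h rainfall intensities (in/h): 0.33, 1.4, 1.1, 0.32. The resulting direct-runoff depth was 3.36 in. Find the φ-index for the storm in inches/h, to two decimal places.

φ ≈ 0.41 in/h

Only the 2 blocks with intensity above φ contribute runoff: 1.4, 1.1 in/h.
Σ(I−φ)·Δt = d  ⇒  (1.4+1.1 − 2φ)·2 = 3.36
φ = (2.500 − 3.36/2) / 2 = 0.41 in/h.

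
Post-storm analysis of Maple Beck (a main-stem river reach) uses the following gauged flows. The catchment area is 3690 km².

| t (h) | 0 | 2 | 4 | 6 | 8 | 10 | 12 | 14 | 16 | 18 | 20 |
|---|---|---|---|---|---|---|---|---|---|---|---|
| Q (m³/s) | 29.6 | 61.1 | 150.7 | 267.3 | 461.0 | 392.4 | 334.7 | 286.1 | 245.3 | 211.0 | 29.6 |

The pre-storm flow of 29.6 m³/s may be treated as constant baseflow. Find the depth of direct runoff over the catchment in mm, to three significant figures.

d ≈ 4.18 mm

Direct runoff: 0.0, 31.5, 121.1, 237.7, 431.4, 362.8, 305.1, 256.5, 215.7, 181.4, 0.0 m³/s; ΣQ_DR = 2143 m³/s.
V = ΣQ_DR · Δt = 2143 × 7200 s = 1.543 × 10^7 m³.
Over A = 3690 km², depth = V / A = 4.18 mm.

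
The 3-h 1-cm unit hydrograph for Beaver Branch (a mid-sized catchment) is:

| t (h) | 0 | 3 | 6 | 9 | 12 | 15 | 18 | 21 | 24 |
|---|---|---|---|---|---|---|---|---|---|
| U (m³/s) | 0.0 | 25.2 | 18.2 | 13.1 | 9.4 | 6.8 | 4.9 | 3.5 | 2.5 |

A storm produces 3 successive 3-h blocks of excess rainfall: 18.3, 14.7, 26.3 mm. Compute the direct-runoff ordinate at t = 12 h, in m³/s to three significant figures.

Q ≈ 84.3 m³/s

By discrete convolution, Q_j = Σ (P_i / 10 mm) · U_{j−i}.
At t = 12 h (j=4): Q = (18.3/10)·9.4 + (14.7/10)·13.1 + (26.3/10)·18.2 = 84.3 m³/s.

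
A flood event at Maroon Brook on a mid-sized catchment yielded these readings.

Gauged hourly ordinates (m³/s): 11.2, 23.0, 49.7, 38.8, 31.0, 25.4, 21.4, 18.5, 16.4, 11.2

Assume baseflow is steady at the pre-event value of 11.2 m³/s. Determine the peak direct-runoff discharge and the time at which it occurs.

Q_p = 38.5 m³/s at t = 2 h

Subtracting baseflow gives direct-runoff ordinates: 0.0, 11.8, 38.5, 27.6, 19.8, 14.2, 10.2, 7.3, 5.2, 0.0 m³/s.
The maximum is 38.5 m³/s, occurring at the reading for t = 2 h.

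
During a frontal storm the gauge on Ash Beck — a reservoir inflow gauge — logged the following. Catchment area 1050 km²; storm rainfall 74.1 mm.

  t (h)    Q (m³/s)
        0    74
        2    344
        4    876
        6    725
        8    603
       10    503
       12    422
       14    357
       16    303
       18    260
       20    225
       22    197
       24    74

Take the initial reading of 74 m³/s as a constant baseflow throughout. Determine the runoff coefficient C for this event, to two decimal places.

C ≈ 0.37

ΣQ_DR = 4001 m³/s; V = ΣQ_DR·Δt = 2.881 × 10^7 m³.
Runoff depth d = V / A = 27.44 mm.
C = d / P = 27.44 / 74.1 = 0.37.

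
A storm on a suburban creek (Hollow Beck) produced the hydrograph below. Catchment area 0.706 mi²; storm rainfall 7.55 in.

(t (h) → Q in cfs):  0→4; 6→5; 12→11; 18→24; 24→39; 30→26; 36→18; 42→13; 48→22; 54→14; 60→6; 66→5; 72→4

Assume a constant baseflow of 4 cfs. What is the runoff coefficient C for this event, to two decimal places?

ΣQ_DR = 139.0 cfs; V = ΣQ_DR·Δt = 3.002 × 10^6 ft³.
Runoff depth d = V / A = 1.831 in.
C = d / P = 1.831 / 7.55 = 0.24.

C ≈ 0.24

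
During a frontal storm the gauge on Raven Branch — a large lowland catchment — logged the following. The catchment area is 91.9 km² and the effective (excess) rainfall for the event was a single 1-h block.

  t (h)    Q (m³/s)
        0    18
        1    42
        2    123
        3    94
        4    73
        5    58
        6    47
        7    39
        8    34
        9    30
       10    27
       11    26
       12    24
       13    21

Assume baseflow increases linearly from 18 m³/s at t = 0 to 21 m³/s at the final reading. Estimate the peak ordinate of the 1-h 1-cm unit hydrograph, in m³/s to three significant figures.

Direct runoff: 0.00, 23.77, 104.54, 75.31, 54.08, 38.85, 27.62, 19.38, 14.15, 9.92, 6.69, 5.46, 3.23, 0.00 m³/s; ΣQ_DR = 383.0 m³/s, peak = 104.54 m³/s.
Runoff depth d = ΣQ_DR·Δt / A = 383.0 × 3600 / (91.9 km²) = 15.00 mm.
The 1-cm UH is the DRH scaled by (10 mm)/d, so U_p = 104.54 × 10/15.00 = 69.7 m³/s.

U_p ≈ 69.7 m³/s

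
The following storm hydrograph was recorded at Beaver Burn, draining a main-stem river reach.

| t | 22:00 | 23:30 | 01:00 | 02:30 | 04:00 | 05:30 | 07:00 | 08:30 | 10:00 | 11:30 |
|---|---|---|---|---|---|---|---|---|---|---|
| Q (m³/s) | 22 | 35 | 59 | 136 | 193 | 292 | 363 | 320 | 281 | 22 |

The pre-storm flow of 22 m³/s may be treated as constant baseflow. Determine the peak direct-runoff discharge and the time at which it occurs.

Subtracting baseflow gives direct-runoff ordinates: 0.0, 13.0, 37.0, 114.0, 171.0, 270.0, 341.0, 298.0, 259.0, 0.0 m³/s.
The maximum is 341.0 m³/s, occurring at the reading for t = 07:00.

Q_p = 341.0 m³/s at t = 07:00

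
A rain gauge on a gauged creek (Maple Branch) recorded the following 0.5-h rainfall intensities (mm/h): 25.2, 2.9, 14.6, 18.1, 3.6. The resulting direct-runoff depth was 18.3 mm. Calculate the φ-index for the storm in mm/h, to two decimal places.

φ ≈ 7.10 mm/h

Only the 3 blocks with intensity above φ contribute runoff: 25.2, 14.6, 18.1 mm/h.
Σ(I−φ)·Δt = d  ⇒  (25.2+14.6+18.1 − 3φ)·0.5 = 18.3
φ = (57.90 − 18.3/0.5) / 3 = 7.10 mm/h.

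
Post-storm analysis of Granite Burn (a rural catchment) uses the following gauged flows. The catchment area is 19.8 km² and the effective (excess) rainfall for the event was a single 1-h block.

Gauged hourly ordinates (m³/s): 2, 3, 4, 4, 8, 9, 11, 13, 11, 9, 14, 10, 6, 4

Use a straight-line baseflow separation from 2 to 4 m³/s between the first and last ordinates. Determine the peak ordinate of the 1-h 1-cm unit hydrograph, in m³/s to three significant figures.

Direct runoff: 0.00, 0.85, 1.69, 1.54, 5.38, 6.23, 8.08, 9.92, 7.77, 5.62, 10.46, 6.31, 2.15, 0.00 m³/s; ΣQ_DR = 66.00 m³/s, peak = 10.46 m³/s.
Runoff depth d = ΣQ_DR·Δt / A = 66.00 × 3600 / (19.8 km²) = 12.00 mm.
The 1-cm UH is the DRH scaled by (10 mm)/d, so U_p = 10.46 × 10/12.00 = 8.72 m³/s.

U_p ≈ 8.72 m³/s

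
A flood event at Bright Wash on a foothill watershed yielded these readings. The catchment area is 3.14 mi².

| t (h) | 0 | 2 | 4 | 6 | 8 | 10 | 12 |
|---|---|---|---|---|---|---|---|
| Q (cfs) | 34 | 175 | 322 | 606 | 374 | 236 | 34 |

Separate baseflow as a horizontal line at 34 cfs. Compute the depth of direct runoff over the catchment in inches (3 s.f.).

d ≈ 1.52 in

Direct runoff: 0.0, 141.0, 288.0, 572.0, 340.0, 202.0, 0.0 cfs; ΣQ_DR = 1543 cfs.
V = ΣQ_DR · Δt = 1543 × 7200 s = 1.111 × 10^7 ft³.
Over A = 3.14 mi², depth = V / A = 1.52 in.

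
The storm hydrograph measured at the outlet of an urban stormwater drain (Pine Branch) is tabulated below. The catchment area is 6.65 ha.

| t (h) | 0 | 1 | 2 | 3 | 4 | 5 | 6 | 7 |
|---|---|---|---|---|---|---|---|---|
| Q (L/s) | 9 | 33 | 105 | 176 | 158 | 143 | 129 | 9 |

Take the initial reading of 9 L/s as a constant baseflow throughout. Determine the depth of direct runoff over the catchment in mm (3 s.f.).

d ≈ 37.4 mm

Direct runoff: 0.0, 24.0, 96.0, 167.0, 149.0, 134.0, 120.0, 0.0 L/s; ΣQ_DR = 690.0 L/s.
V = ΣQ_DR · Δt = 690.0 × 3600 s = 2.484 × 10^6 L.
Over A = 6.65 ha, depth = V / A = 37.4 mm.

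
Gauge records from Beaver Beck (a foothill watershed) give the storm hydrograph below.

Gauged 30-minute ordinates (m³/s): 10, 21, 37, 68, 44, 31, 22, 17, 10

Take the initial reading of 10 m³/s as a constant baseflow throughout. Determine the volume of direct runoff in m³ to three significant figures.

Direct-runoff ordinates (Q − Q_b): 0.0, 11.0, 27.0, 58.0, 34.0, 21.0, 12.0, 7.0, 0.0 m³/s.
ΣQ_DR = 170.0 m³/s.
With Δt = 0.5 h = 1800 s, V = ΣQ_DR · Δt = 170.0 × 1800 = 3.06 × 10^5 m³.

V ≈ 3.06 × 10^5 m³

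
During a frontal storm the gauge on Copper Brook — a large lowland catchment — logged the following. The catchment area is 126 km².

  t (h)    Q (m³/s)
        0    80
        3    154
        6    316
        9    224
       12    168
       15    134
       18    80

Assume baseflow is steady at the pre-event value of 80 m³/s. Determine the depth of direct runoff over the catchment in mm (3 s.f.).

Direct runoff: 0.0, 74.0, 236.0, 144.0, 88.0, 54.0, 0.0 m³/s; ΣQ_DR = 596.0 m³/s.
V = ΣQ_DR · Δt = 596.0 × 10800 s = 6.437 × 10^6 m³.
Over A = 126 km², depth = V / A = 51.1 mm.

d ≈ 51.1 mm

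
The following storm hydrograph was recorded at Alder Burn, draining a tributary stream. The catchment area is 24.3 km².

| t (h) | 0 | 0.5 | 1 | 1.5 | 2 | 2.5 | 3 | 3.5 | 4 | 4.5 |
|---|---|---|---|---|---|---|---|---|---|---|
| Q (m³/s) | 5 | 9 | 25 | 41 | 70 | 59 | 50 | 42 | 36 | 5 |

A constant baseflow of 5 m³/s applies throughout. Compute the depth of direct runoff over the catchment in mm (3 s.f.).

d ≈ 21.6 mm

Direct runoff: 0.0, 4.0, 20.0, 36.0, 65.0, 54.0, 45.0, 37.0, 31.0, 0.0 m³/s; ΣQ_DR = 292.0 m³/s.
V = ΣQ_DR · Δt = 292.0 × 1800 s = 5.256 × 10^5 m³.
Over A = 24.3 km², depth = V / A = 21.6 mm.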